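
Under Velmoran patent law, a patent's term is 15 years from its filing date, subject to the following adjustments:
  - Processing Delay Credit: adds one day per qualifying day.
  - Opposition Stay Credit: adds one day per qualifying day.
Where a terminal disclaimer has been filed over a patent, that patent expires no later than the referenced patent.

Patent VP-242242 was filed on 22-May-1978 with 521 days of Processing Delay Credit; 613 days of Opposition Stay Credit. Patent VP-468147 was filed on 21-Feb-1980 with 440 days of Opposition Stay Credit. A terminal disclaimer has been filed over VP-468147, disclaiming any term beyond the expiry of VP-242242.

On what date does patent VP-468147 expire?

May 6, 1996

Natural term of VP-468147:
  Base: filing + 15 years → 21 February 1995.
  Opposition Stay Credit: +440 days → 6 May 1996.
Expiry of referenced patent VP-242242:
  Base: filing + 15 years → 22 May 1993.
  Processing Delay Credit: +521 days → 25 October 1994.
  Opposition Stay Credit: +613 days → 29 June 1996.
Terminal disclaimer: VP-468147 expires on the earlier of 6 May 1996 and 29 June 1996.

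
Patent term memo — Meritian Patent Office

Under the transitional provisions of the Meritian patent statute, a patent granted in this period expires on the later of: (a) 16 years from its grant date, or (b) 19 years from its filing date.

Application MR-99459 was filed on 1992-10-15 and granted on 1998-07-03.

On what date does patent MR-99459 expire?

2014-07-03

(a) grant + 16 years → 3 July 2014.
(b) filing + 19 years → 15 October 2011.
Later of the two: 3 July 2014.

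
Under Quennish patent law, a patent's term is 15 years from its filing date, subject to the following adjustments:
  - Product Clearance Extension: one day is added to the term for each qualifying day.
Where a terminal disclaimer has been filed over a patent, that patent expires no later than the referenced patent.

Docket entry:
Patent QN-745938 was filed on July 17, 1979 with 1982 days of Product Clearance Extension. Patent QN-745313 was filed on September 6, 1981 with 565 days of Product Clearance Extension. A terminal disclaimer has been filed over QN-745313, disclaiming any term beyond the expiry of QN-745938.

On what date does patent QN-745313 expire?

1998-03-25

Natural term of QN-745313:
  Base: filing + 15 years → 6 September 1996.
  Product Clearance Extension: +565 days → 25 March 1998.
Expiry of referenced patent QN-745938:
  Base: filing + 15 years → 17 July 1994.
  Product Clearance Extension: +1982 days → 20 December 1999.
Terminal disclaimer: QN-745313 expires on the earlier of 25 March 1998 and 20 December 1999.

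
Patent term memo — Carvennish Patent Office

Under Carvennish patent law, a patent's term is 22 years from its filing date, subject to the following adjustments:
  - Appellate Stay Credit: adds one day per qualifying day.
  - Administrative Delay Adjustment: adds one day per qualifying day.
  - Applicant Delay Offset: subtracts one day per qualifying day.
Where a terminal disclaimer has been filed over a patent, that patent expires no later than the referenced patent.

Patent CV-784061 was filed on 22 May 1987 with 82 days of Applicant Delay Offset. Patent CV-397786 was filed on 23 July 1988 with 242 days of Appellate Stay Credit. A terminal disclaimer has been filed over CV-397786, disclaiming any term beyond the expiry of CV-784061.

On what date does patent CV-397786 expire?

Natural term of CV-397786:
  Base: filing + 22 years → 23 July 2010.
  Appellate Stay Credit: +242 days → 22 March 2011.
Expiry of referenced patent CV-784061:
  Base: filing + 22 years → 22 May 2009.
  Applicant Delay Offset: −82 days → 1 March 2009.
Terminal disclaimer: CV-397786 expires on the earlier of 22 March 2011 and 1 March 2009.

March 1, 2009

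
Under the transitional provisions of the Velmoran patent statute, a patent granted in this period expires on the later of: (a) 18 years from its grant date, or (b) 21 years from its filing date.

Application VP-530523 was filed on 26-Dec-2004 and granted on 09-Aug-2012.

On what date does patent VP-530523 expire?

2030-08-09

(a) grant + 18 years → 9 August 2030.
(b) filing + 21 years → 26 December 2025.
Later of the two: 9 August 2030.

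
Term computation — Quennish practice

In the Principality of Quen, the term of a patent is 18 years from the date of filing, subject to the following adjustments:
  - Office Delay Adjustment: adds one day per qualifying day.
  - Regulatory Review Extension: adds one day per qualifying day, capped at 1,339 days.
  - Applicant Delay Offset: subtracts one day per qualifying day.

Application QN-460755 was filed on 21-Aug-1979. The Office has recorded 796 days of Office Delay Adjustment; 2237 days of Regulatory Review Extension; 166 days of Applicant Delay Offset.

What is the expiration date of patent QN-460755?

January 11, 2003

Base term: filing date + 18 years → 21 August 1997.
Office Delay Adjustment: +796 days → 26 October 1999.
Regulatory Review Extension: 2237 days claimed exceeds the 1339-day cap, so +1339 days → 26 June 2003.
Applicant Delay Offset: −166 days → 11 January 2003.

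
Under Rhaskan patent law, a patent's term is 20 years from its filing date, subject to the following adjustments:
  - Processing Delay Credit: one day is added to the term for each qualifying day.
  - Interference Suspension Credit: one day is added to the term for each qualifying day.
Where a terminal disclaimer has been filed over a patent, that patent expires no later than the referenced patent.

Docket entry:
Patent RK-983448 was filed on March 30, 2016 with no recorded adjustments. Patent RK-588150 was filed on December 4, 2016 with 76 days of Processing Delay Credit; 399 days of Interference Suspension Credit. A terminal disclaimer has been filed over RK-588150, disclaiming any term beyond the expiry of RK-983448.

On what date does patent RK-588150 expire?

March 30, 2036

Natural term of RK-588150:
  Base: filing + 20 years → 4 December 2036.
  Processing Delay Credit: +76 days → 18 February 2037.
  Interference Suspension Credit: +399 days → 24 March 2038.
Expiry of referenced patent RK-983448:
  Base: filing + 20 years → 30 March 2036.
Terminal disclaimer: RK-588150 expires on the earlier of 24 March 2038 and 30 March 2036.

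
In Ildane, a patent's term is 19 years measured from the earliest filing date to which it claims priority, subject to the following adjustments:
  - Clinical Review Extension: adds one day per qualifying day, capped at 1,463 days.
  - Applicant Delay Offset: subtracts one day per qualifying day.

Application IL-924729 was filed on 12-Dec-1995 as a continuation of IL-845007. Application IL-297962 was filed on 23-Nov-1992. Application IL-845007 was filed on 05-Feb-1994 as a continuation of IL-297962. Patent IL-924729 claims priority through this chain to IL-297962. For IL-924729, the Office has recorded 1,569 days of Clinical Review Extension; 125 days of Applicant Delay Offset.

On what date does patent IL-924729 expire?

July 23, 2015

Earliest priority filing: 23 November 1992.
Base term: 23 November 1992 + 19 years → 23 November 2011.
Clinical Review Extension: 1569 days claimed exceeds the 1463-day cap, so +1463 days → 25 November 2015.
Applicant Delay Offset: −125 days → 23 July 2015.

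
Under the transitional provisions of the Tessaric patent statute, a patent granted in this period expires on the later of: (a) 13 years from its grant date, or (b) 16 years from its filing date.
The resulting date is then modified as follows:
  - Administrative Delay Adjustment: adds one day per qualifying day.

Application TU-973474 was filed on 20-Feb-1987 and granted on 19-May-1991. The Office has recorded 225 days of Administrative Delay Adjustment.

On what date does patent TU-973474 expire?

December 30, 2004

(a) grant + 13 years → 19 May 2004.
(b) filing + 16 years → 20 February 2003.
Later of the two: 19 May 2004.
Administrative Delay Adjustment: +225 days → 30 December 2004.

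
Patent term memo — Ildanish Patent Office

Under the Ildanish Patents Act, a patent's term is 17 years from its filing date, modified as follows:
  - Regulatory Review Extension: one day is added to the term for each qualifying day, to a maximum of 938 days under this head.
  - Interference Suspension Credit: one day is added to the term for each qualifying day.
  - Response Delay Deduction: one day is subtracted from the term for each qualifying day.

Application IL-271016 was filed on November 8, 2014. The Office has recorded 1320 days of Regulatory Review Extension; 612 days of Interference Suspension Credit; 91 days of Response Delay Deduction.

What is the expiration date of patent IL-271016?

Base term: filing date + 17 years → 8 November 2031.
Regulatory Review Extension: 1320 days claimed exceeds the 938-day cap, so +938 days → 3 June 2034.
Interference Suspension Credit: +612 days → 5 February 2036.
Response Delay Deduction: −91 days → 6 November 2035.

November 6, 2035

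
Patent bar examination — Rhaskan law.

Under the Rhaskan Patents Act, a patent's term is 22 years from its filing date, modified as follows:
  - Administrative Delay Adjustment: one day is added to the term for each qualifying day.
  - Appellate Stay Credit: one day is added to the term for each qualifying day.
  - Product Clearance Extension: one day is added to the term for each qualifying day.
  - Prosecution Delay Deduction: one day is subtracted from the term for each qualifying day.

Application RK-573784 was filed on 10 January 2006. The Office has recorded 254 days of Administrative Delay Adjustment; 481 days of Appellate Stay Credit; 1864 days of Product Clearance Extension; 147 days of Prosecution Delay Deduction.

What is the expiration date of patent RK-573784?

2034-09-27

Base term: filing date + 22 years → 10 January 2028.
Administrative Delay Adjustment: +254 days → 20 September 2028.
Appellate Stay Credit: +481 days → 14 January 2030.
Product Clearance Extension: +1864 days → 21 February 2035.
Prosecution Delay Deduction: −147 days → 27 September 2034.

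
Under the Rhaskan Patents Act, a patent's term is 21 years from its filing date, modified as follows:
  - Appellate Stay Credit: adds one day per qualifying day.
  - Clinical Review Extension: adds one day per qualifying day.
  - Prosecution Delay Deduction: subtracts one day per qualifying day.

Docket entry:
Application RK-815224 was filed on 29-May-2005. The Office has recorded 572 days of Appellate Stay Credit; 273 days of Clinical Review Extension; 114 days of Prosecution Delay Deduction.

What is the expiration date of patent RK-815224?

Base term: filing date + 21 years → 29 May 2026.
Appellate Stay Credit: +572 days → 22 December 2027.
Clinical Review Extension: +273 days → 20 September 2028.
Prosecution Delay Deduction: −114 days → 29 May 2028.

2028-05-29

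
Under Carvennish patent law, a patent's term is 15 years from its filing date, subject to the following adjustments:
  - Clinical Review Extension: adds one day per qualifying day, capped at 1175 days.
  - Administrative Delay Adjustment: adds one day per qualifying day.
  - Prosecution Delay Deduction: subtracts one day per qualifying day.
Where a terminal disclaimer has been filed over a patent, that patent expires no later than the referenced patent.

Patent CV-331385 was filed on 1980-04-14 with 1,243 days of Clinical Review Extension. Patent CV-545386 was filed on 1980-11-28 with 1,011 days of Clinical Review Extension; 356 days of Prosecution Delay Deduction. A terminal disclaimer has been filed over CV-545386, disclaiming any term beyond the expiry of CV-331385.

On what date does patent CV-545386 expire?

Natural term of CV-545386:
  Base: filing + 15 years → 28 November 1995.
  Clinical Review Extension: 1011 days (within the 1175-day cap) → +1011 days → 4 September 1998.
  Prosecution Delay Deduction: −356 days → 13 September 1997.
Expiry of referenced patent CV-331385:
  Base: filing + 15 years → 14 April 1995.
  Clinical Review Extension: 1243 days claimed exceeds the 1175-day cap, so +1175 days → 2 July 1998.
Terminal disclaimer: CV-545386 expires on the earlier of 13 September 1997 and 2 July 1998.

September 13, 1997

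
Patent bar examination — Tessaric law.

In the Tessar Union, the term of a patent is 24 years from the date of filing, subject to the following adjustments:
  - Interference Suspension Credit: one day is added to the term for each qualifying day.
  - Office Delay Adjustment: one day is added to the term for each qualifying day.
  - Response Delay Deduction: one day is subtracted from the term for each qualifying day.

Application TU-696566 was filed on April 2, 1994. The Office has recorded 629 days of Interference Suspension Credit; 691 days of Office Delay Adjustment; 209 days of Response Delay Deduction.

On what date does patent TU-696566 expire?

Base term: filing date + 24 years → 2 April 2018.
Interference Suspension Credit: +629 days → 22 December 2019.
Office Delay Adjustment: +691 days → 12 November 2021.
Response Delay Deduction: −209 days → 17 April 2021.

April 17, 2021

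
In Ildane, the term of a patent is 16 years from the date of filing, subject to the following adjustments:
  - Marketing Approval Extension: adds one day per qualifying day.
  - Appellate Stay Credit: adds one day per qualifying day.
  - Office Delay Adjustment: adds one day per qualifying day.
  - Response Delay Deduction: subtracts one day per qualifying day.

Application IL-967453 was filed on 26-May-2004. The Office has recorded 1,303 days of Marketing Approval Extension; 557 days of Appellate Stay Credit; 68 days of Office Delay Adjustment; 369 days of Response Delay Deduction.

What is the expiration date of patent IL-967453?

Base term: filing date + 16 years → 26 May 2020.
Marketing Approval Extension: +1303 days → 20 December 2023.
Appellate Stay Credit: +557 days → 29 June 2025.
Office Delay Adjustment: +68 days → 5 September 2025.
Response Delay Deduction: −369 days → 1 September 2024.

2024-09-01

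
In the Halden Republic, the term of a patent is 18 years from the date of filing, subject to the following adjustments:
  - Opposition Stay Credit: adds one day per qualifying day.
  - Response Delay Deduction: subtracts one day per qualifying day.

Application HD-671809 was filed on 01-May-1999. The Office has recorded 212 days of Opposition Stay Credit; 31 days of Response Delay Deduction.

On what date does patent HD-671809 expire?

Base term: filing date + 18 years → 1 May 2017.
Opposition Stay Credit: +212 days → 29 November 2017.
Response Delay Deduction: −31 days → 29 October 2017.

2017-10-29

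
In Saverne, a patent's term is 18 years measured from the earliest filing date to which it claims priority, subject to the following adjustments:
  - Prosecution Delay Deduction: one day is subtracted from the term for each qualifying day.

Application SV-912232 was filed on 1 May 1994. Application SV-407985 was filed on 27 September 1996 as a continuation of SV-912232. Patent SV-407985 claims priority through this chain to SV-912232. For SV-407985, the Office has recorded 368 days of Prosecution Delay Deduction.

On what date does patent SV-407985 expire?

2011-04-29

Earliest priority filing: 1 May 1994.
Base term: 1 May 1994 + 18 years → 1 May 2012.
Prosecution Delay Deduction: −368 days → 29 April 2011.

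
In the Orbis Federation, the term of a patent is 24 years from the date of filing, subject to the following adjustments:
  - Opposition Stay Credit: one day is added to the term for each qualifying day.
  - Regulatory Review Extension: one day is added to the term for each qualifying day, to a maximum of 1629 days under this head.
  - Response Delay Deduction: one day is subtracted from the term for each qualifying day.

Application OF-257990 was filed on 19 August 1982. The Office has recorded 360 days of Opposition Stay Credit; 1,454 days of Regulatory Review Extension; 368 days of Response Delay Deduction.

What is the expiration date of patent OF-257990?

Base term: filing date + 24 years → 19 August 2006.
Opposition Stay Credit: +360 days → 14 August 2007.
Regulatory Review Extension: 1454 days (within the 1629-day cap) → +1454 days → 7 August 2011.
Response Delay Deduction: −368 days → 4 August 2010.

August 4, 2010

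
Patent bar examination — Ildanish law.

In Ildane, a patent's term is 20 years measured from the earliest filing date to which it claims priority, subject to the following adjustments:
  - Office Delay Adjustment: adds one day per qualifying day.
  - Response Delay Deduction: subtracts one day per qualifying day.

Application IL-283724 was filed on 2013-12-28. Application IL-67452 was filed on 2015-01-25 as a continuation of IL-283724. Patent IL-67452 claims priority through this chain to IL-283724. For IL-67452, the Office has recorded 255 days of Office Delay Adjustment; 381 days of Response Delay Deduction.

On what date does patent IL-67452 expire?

Earliest priority filing: 28 December 2013.
Base term: 28 December 2013 + 20 years → 28 December 2033.
Office Delay Adjustment: +255 days → 9 September 2034.
Response Delay Deduction: −381 days → 24 August 2033.

August 24, 2033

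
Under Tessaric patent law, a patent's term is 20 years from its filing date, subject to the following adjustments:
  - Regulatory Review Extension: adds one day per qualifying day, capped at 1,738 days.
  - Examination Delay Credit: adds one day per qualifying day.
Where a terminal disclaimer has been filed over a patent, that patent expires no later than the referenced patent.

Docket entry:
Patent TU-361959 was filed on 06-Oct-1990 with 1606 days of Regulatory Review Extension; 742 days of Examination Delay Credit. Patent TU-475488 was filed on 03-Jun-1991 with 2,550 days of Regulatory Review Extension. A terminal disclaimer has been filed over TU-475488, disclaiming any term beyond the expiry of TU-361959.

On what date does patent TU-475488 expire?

March 6, 2016

Natural term of TU-475488:
  Base: filing + 20 years → 3 June 2011.
  Regulatory Review Extension: 2550 days claimed exceeds the 1738-day cap, so +1738 days → 6 March 2016.
Expiry of referenced patent TU-361959:
  Base: filing + 20 years → 6 October 2010.
  Regulatory Review Extension: 1606 days (within the 1738-day cap) → +1606 days → 28 February 2015.
  Examination Delay Credit: +742 days → 11 March 2017.
Terminal disclaimer: TU-475488 expires on the earlier of 6 March 2016 and 11 March 2017.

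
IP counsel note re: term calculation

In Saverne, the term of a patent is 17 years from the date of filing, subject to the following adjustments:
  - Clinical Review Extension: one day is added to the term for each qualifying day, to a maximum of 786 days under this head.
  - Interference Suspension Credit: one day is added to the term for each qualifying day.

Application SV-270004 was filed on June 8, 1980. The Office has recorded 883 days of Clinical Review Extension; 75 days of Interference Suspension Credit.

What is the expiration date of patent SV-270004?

Base term: filing date + 17 years → 8 June 1997.
Clinical Review Extension: 883 days claimed exceeds the 786-day cap, so +786 days → 3 August 1999.
Interference Suspension Credit: +75 days → 17 October 1999.

October 17, 1999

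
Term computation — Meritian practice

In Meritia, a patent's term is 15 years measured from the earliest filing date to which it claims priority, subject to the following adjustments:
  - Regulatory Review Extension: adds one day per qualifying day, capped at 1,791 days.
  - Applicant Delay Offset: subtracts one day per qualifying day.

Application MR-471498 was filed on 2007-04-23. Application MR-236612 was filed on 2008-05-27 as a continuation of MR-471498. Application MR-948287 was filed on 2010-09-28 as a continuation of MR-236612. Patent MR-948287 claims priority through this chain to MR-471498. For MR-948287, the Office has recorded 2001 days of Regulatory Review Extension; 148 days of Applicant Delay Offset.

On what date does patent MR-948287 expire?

Earliest priority filing: 23 April 2007.
Base term: 23 April 2007 + 15 years → 23 April 2022.
Regulatory Review Extension: 2001 days claimed exceeds the 1791-day cap, so +1791 days → 19 March 2027.
Applicant Delay Offset: −148 days → 22 October 2026.

October 22, 2026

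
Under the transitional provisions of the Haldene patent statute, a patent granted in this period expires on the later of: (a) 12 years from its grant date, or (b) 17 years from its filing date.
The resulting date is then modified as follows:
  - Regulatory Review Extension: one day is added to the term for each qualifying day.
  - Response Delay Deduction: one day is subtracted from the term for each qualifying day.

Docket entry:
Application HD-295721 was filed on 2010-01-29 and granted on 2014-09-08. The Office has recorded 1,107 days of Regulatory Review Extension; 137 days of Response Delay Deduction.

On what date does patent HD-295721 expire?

September 25, 2029

(a) grant + 12 years → 8 September 2026.
(b) filing + 17 years → 29 January 2027.
Later of the two: 29 January 2027.
Regulatory Review Extension: +1107 days → 9 February 2030.
Response Delay Deduction: −137 days → 25 September 2029.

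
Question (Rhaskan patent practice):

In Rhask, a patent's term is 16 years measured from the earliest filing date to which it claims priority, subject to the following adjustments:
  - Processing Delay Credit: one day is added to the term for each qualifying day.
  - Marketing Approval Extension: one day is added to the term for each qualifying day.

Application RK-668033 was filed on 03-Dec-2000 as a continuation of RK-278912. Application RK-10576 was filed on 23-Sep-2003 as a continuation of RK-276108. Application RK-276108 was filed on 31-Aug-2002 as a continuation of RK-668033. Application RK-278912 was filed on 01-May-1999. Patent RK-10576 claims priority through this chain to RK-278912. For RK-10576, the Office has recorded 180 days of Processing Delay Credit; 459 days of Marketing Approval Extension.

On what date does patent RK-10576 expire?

Earliest priority filing: 1 May 1999.
Base term: 1 May 1999 + 16 years → 1 May 2015.
Processing Delay Credit: +180 days → 28 October 2015.
Marketing Approval Extension: +459 days → 29 January 2017.

2017-01-29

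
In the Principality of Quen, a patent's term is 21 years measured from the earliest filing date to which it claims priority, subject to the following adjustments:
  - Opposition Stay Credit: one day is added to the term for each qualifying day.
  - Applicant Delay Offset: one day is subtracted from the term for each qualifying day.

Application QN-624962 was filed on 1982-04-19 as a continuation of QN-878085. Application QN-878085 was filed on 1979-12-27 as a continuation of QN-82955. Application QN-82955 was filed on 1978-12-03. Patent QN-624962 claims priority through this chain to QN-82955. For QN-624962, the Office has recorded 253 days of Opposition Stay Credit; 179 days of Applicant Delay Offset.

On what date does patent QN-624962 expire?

Earliest priority filing: 3 December 1978.
Base term: 3 December 1978 + 21 years → 3 December 1999.
Opposition Stay Credit: +253 days → 12 August 2000.
Applicant Delay Offset: −179 days → 15 February 2000.

2000-02-15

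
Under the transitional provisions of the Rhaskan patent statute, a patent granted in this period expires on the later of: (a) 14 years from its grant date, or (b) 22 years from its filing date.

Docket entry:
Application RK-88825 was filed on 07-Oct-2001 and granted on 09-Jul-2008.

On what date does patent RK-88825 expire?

2023-10-07

(a) grant + 14 years → 9 July 2022.
(b) filing + 22 years → 7 October 2023.
Later of the two: 7 October 2023.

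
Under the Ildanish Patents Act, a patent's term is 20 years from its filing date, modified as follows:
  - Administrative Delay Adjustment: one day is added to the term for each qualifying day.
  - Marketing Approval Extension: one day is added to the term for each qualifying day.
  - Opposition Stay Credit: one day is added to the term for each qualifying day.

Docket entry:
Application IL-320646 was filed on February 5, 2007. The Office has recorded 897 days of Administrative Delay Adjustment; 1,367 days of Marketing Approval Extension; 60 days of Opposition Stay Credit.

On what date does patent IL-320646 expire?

2033-06-17

Base term: filing date + 20 years → 5 February 2027.
Administrative Delay Adjustment: +897 days → 21 July 2029.
Marketing Approval Extension: +1367 days → 18 April 2033.
Opposition Stay Credit: +60 days → 17 June 2033.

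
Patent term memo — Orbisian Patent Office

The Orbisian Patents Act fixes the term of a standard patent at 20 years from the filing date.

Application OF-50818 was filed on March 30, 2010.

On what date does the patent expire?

Filing date + 20 years → 30 March 2030.

March 30, 2030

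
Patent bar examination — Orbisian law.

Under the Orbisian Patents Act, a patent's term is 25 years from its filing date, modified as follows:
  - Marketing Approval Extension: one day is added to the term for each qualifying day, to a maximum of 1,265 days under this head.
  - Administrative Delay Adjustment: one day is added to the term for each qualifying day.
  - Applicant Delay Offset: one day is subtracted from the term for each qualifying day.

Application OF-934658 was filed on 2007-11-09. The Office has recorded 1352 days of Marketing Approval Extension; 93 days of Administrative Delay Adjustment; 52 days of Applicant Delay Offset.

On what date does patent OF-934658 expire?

Base term: filing date + 25 years → 9 November 2032.
Marketing Approval Extension: 1352 days claimed exceeds the 1265-day cap, so +1265 days → 27 April 2036.
Administrative Delay Adjustment: +93 days → 29 July 2036.
Applicant Delay Offset: −52 days → 7 June 2036.

June 7, 2036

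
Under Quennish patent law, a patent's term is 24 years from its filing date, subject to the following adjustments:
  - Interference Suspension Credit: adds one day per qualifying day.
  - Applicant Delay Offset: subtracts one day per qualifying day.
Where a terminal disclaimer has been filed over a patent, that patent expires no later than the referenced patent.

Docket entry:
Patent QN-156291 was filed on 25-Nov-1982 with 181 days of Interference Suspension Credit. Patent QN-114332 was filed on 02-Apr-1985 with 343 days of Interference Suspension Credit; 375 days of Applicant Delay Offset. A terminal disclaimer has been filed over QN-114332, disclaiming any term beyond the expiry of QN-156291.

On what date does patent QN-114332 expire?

Natural term of QN-114332:
  Base: filing + 24 years → 2 April 2009.
  Interference Suspension Credit: +343 days → 11 March 2010.
  Applicant Delay Offset: −375 days → 1 March 2009.
Expiry of referenced patent QN-156291:
  Base: filing + 24 years → 25 November 2006.
  Interference Suspension Credit: +181 days → 25 May 2007.
Terminal disclaimer: QN-114332 expires on the earlier of 1 March 2009 and 25 May 2007.

2007-05-25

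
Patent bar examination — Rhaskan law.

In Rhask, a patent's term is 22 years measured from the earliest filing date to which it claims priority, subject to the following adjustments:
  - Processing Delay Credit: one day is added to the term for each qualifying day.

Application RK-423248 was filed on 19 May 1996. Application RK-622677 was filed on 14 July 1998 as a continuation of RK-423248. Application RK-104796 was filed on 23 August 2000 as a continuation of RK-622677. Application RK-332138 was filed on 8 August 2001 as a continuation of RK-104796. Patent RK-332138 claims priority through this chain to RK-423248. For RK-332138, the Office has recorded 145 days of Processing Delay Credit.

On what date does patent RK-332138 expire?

2018-10-11

Earliest priority filing: 19 May 1996.
Base term: 19 May 1996 + 22 years → 19 May 2018.
Processing Delay Credit: +145 days → 11 October 2018.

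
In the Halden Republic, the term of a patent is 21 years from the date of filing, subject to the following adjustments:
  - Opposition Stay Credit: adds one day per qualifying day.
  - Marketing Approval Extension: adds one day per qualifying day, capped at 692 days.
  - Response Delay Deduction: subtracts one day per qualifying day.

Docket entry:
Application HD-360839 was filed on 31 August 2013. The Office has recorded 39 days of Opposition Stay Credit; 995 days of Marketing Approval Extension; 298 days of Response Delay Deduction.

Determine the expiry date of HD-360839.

Base term: filing date + 21 years → 31 August 2034.
Opposition Stay Credit: +39 days → 9 October 2034.
Marketing Approval Extension: 995 days claimed exceeds the 692-day cap, so +692 days → 31 August 2036.
Response Delay Deduction: −298 days → 7 November 2035.

2035-11-07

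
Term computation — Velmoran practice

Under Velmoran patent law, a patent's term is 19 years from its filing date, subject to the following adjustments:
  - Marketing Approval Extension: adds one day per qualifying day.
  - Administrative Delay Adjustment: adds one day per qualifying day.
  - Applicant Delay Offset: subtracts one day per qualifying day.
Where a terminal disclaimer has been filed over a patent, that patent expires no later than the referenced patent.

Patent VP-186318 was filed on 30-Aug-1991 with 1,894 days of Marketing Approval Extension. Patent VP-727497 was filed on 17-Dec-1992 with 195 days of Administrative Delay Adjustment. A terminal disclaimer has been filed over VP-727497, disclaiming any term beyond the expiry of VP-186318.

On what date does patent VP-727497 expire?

2012-06-29

Natural term of VP-727497:
  Base: filing + 19 years → 17 December 2011.
  Administrative Delay Adjustment: +195 days → 29 June 2012.
Expiry of referenced patent VP-186318:
  Base: filing + 19 years → 30 August 2010.
  Marketing Approval Extension: +1894 days → 6 November 2015.
Terminal disclaimer: VP-727497 expires on the earlier of 29 June 2012 and 6 November 2015.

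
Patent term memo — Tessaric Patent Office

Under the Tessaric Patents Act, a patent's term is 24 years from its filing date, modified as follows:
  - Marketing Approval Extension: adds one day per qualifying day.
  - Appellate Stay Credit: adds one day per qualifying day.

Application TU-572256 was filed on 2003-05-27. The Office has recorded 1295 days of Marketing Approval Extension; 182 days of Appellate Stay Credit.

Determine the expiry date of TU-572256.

June 12, 2031

Base term: filing date + 24 years → 27 May 2027.
Marketing Approval Extension: +1295 days → 12 December 2030.
Appellate Stay Credit: +182 days → 12 June 2031.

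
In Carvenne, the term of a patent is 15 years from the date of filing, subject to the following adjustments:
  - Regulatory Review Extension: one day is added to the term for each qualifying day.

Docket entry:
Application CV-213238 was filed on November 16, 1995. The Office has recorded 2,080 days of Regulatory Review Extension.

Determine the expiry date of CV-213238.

Base term: filing date + 15 years → 16 November 2010.
Regulatory Review Extension: +2080 days → 27 July 2016.

2016-07-27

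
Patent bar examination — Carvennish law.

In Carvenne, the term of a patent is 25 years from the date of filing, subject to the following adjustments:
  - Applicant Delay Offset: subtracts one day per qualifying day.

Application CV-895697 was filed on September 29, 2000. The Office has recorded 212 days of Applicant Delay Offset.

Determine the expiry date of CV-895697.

Base term: filing date + 25 years → 29 September 2025.
Applicant Delay Offset: −212 days → 1 March 2025.

2025-03-01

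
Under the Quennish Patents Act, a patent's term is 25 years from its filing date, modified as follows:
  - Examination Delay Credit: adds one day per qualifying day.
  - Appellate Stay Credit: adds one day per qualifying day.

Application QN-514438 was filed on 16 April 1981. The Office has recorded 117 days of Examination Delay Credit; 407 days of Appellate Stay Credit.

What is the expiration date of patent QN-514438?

September 22, 2007

Base term: filing date + 25 years → 16 April 2006.
Examination Delay Credit: +117 days → 11 August 2006.
Appellate Stay Credit: +407 days → 22 September 2007.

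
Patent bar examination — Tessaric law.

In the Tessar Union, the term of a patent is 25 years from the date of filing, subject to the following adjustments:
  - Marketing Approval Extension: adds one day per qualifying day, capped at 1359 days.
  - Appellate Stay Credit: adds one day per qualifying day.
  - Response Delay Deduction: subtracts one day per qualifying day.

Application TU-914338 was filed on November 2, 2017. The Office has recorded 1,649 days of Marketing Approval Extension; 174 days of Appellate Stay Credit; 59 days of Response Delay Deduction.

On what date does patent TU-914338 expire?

2046-11-15

Base term: filing date + 25 years → 2 November 2042.
Marketing Approval Extension: 1649 days claimed exceeds the 1359-day cap, so +1359 days → 23 July 2046.
Appellate Stay Credit: +174 days → 13 January 2047.
Response Delay Deduction: −59 days → 15 November 2046.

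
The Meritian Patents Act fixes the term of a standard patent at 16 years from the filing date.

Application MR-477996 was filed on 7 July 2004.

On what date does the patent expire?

Filing date + 16 years → 7 July 2020.

July 7, 2020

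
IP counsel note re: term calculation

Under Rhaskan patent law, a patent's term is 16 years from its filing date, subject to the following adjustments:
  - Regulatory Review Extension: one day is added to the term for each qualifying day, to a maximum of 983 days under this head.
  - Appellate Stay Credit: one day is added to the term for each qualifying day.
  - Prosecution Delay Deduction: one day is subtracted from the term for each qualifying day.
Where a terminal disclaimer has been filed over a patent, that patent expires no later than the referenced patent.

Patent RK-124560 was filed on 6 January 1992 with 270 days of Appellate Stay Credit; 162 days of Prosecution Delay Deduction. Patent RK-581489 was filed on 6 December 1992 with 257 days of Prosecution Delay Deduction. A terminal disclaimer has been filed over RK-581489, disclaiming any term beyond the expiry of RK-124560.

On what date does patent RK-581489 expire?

Natural term of RK-581489:
  Base: filing + 16 years → 6 December 2008.
  Prosecution Delay Deduction: −257 days → 24 March 2008.
Expiry of referenced patent RK-124560:
  Base: filing + 16 years → 6 January 2008.
  Appellate Stay Credit: +270 days → 2 October 2008.
  Prosecution Delay Deduction: −162 days → 23 April 2008.
Terminal disclaimer: RK-581489 expires on the earlier of 24 March 2008 and 23 April 2008.

2008-03-24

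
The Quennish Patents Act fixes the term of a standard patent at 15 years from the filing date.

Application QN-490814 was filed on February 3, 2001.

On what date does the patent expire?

Filing date + 15 years → 3 February 2016.

2016-02-03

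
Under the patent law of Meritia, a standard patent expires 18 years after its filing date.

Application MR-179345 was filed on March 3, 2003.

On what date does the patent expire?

Filing date + 18 years → 3 March 2021.

2021-03-03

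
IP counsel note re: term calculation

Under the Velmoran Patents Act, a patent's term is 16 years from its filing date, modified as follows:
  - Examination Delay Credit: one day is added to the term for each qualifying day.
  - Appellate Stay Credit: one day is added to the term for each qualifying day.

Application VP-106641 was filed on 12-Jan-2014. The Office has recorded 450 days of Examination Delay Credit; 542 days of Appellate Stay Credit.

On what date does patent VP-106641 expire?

Base term: filing date + 16 years → 12 January 2030.
Examination Delay Credit: +450 days → 7 April 2031.
Appellate Stay Credit: +542 days → 30 September 2032.

September 30, 2032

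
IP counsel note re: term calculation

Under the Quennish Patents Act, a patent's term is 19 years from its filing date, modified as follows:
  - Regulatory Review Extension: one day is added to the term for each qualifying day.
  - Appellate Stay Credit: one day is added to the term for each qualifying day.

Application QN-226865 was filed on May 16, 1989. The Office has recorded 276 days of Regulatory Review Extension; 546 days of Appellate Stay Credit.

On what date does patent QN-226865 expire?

August 16, 2010

Base term: filing date + 19 years → 16 May 2008.
Regulatory Review Extension: +276 days → 16 February 2009.
Appellate Stay Credit: +546 days → 16 August 2010.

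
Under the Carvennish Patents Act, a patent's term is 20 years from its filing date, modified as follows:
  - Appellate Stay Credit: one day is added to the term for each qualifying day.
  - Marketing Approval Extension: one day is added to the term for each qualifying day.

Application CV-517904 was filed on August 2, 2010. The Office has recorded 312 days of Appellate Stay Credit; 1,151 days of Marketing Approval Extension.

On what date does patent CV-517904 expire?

Base term: filing date + 20 years → 2 August 2030.
Appellate Stay Credit: +312 days → 10 June 2031.
Marketing Approval Extension: +1151 days → 4 August 2034.

August 4, 2034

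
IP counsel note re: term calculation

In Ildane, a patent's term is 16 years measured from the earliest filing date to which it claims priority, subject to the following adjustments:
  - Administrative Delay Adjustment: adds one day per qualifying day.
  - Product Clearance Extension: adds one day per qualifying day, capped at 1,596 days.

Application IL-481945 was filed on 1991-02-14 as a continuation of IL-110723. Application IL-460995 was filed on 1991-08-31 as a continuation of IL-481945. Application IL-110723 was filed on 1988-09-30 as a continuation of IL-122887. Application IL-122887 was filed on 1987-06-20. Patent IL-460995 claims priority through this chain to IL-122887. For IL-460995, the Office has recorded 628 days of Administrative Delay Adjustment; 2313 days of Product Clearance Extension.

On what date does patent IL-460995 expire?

July 22, 2009

Earliest priority filing: 20 June 1987.
Base term: 20 June 1987 + 16 years → 20 June 2003.
Administrative Delay Adjustment: +628 days → 9 March 2005.
Product Clearance Extension: 2313 days claimed exceeds the 1596-day cap, so +1596 days → 22 July 2009.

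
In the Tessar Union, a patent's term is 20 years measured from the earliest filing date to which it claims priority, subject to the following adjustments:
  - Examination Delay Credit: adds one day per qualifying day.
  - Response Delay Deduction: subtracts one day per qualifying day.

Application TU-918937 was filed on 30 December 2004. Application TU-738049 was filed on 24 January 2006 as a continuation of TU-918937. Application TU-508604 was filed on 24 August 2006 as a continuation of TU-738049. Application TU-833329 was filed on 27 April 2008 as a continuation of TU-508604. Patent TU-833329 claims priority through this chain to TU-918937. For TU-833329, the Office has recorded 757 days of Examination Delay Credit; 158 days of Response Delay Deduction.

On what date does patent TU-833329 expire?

August 21, 2026

Earliest priority filing: 30 December 2004.
Base term: 30 December 2004 + 20 years → 30 December 2024.
Examination Delay Credit: +757 days → 26 January 2027.
Response Delay Deduction: −158 days → 21 August 2026.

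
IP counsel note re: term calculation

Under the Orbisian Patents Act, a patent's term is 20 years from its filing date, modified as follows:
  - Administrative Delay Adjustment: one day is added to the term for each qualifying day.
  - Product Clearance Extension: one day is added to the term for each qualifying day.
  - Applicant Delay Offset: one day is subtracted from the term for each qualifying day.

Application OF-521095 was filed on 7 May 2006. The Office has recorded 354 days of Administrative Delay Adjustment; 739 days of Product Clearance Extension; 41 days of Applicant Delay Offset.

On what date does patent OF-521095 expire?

2029-03-24

Base term: filing date + 20 years → 7 May 2026.
Administrative Delay Adjustment: +354 days → 26 April 2027.
Product Clearance Extension: +739 days → 4 May 2029.
Applicant Delay Offset: −41 days → 24 March 2029.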